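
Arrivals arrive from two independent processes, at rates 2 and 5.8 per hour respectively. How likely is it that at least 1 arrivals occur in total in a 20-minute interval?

Independent Poisson processes superpose: combined rate λ = 2 + 5.8 = 7.8 per hour.
Over the interval, μ = 7.8 × 1/3 = 2.6 (a 20-minute interval = 1/3 hours).
P(N ≥ 1) = 1 − P(N ≤ 0) ≈ 0.9257.

0.9257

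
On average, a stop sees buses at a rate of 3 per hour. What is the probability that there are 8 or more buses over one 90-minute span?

0.0866

Over the interval, μ = 3 × 1.5 = 4.5 (a 90-minute span = 1.5 hours).
P(N ≥ 8) = 1 − P(N ≤ 7) = 1 − Σ_{j=0}^{7} e^(−μ) μ^j/j! ≈ 0.0866.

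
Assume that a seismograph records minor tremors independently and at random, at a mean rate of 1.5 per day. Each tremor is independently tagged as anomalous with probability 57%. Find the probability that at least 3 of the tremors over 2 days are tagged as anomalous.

Thinning: the tremors that are tagged as anomalous themselves form a Poisson process with rate 0.57 × 1.5 = 0.855 per day.
Over the interval, μ = 0.855 × 2 = 1.71 (2 days).
P(N ≥ 3) = 1 − P(N ≤ 2) ≈ 0.2454.

0.2454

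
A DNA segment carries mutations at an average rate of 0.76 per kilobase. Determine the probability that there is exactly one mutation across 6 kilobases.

0.0477

Over the interval, μ = 0.76 × 6 = 4.56 (6 kilobases).
P(N = 1) = e^(−μ) μ^1/1! = e^(−4.56) · 4.56^1/1 ≈ 0.0477.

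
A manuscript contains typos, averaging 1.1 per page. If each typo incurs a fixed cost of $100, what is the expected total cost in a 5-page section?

$550

E[N] = 1.1 × 5 = 5.5 (a 5-page section = 5 pages); E[cost] = 5.5 × $100 = $550.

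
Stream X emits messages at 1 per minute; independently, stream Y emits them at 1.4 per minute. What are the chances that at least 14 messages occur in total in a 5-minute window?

Independent Poisson processes superpose: combined rate λ = 1 + 1.4 = 2.4 per minute.
Over the interval, μ = 2.4 × 5 = 12 (a 5-minute window = 5 minutes).
P(N ≥ 14) = 1 − P(N ≤ 13) ≈ 0.3185.

0.3185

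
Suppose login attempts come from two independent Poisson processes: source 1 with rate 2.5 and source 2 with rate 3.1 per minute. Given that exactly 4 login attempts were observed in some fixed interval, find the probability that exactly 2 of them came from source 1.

0.3664

Given the total, each event is independently from source 1 with probability p = λ_1/(λ_1+λ_2) = 2.5/5.6 ≈ 0.4464.
So K ~ Binomial(4, 2.5/5.6): P(K = 2) = C(4,2) · (2.5/5.6)^2 · (3.1/5.6)^2 ≈ 0.3664.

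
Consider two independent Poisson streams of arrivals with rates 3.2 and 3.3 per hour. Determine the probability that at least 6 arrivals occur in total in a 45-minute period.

0.3621

Independent Poisson processes superpose: combined rate λ = 3.2 + 3.3 = 6.5 per hour.
Over the interval, μ = 6.5 × 0.75 = 4.875 (a 45-minute period = 0.75 hours).
P(N ≥ 6) = 1 − P(N ≤ 5) ≈ 0.3621.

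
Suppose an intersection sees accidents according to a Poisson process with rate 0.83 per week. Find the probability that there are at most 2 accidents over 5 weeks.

0.2169

Over the interval, μ = 0.83 × 5 = 4.15 (5 weeks).
P(N ≤ 2) = Σ_{j=0}^{2} e^(−μ) μ^j/j! ≈ 0.2169.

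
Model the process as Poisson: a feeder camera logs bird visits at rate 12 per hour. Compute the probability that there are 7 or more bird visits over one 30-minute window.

Over the interval, μ = 12 × 0.5 = 6 (a 30-minute window = 0.5 hours).
P(N ≥ 7) = 1 − P(N ≤ 6) = 1 − Σ_{j=0}^{6} e^(−μ) μ^j/j! ≈ 0.3937.

0.3937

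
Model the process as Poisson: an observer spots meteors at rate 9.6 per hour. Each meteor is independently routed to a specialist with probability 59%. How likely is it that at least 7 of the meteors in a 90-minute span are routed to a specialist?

0.7434

Thinning: the meteors that are routed to a specialist themselves form a Poisson process with rate 0.59 × 9.6 = 5.664 per hour.
Over the interval, μ = 5.664 × 1.5 = 8.496 (a 90-minute span = 1.5 hours).
P(N ≥ 7) = 1 − P(N ≤ 6) ≈ 0.7434.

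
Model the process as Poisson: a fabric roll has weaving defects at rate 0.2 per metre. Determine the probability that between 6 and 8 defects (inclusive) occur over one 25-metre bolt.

0.3159

Over the interval, μ = 0.2 × 25 = 5 (a 25-metre bolt = 25 metres).
P(6 ≤ N ≤ 8) = Σ_{j=6}^{8} e^(−5) · 5^j/j! ≈ 0.3159.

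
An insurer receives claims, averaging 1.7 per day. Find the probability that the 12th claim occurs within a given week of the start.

0.5269

Over the interval, μ = 1.7 × 7 = 11.9 (a week = 7 days).
The 12th arrival falls in the interval iff at least 12 events occur there: P(S_12 ≤ t) = P(N ≥ 12) = 1 − P(N ≤ 11) ≈ 0.5269.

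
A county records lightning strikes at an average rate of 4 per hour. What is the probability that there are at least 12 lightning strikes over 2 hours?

Over the interval, μ = 4 × 2 = 8 (2 hours).
P(N ≥ 12) = 1 − P(N ≤ 11) = 1 − Σ_{j=0}^{11} e^(−μ) μ^j/j! ≈ 0.1119.

0.1119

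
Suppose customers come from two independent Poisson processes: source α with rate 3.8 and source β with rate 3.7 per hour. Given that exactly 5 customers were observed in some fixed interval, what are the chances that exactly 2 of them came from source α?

0.3082

Given the total, each event is independently from source α with probability p = λ_α/(λ_α+λ_β) = 3.8/7.5 ≈ 0.5067.
So K ~ Binomial(5, 3.8/7.5): P(K = 2) = C(5,2) · (3.8/7.5)^2 · (3.7/7.5)^3 ≈ 0.3082.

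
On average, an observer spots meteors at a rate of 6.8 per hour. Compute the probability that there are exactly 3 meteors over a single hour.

0.0584

With mean μ = 6.8 per hour,
P(N = 3) = e^(−μ) μ^3/3! = e^(−6.8) · 6.8^3/6 ≈ 0.0584.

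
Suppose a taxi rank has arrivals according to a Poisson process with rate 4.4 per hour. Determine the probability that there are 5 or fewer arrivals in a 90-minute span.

Over the interval, μ = 4.4 × 1.5 = 6.6 (a 90-minute span = 1.5 hours).
P(N ≤ 5) = Σ_{j=0}^{5} e^(−μ) μ^j/j! ≈ 0.3547.

0.3547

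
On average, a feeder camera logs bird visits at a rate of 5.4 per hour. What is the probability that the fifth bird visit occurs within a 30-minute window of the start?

0.1371

Over the interval, μ = 5.4 × 0.5 = 2.7 (a 30-minute window = 0.5 hours).
The fifth arrival falls in the interval iff at least 5 events occur there: P(S_5 ≤ t) = P(N ≥ 5) = 1 − P(N ≤ 4) ≈ 0.1371.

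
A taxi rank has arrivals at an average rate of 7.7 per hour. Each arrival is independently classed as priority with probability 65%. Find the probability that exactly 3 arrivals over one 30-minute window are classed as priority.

Thinning: the arrivals that are classed as priority themselves form a Poisson process with rate 0.65 × 7.7 = 5.005 per hour.
Over the interval, μ = 5.005 × 0.5 = 2.5025 (a 30-minute window = 0.5 hours).
P(N = 3) = e^(−2.5025) · 2.5025^3/3! ≈ 0.2139.

0.2139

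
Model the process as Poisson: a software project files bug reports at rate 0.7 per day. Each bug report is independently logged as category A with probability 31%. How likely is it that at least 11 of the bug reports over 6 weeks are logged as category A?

Thinning: the bug reports that are logged as category A themselves form a Poisson process with rate 0.31 × 0.7 = 0.217 per day.
Over the interval, μ = 0.217 × 42 = 9.114 (6 weeks = 42 days).
P(N ≥ 11) = 1 − P(N ≤ 10) ≈ 0.3076.

0.3076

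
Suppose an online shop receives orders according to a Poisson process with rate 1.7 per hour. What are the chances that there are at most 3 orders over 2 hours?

Over the interval, μ = 1.7 × 2 = 3.4 (2 hours).
P(N ≤ 3) = Σ_{j=0}^{3} e^(−μ) μ^j/j! ≈ 0.5584.

0.5584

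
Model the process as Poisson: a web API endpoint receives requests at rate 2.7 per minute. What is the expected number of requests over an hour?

E[N] = λt = 2.7 × 60 = 162 (an hour = 60 minutes).

162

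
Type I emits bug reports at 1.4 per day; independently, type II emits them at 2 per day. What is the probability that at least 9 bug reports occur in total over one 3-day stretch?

Independent Poisson processes superpose: combined rate λ = 1.4 + 2 = 3.4 per day.
Over the interval, μ = 3.4 × 3 = 10.2 (a 3-day stretch = 3 days).
P(N ≥ 9) = 1 − P(N ≤ 8) ≈ 0.6892.

0.6892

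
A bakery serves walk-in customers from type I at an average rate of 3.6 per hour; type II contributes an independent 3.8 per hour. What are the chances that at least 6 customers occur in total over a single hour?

0.7474

Independent Poisson processes superpose: combined rate λ = 3.6 + 3.8 = 7.4 per hour.
So μ = 7.4.
P(N ≥ 6) = 1 − P(N ≤ 5) ≈ 0.7474.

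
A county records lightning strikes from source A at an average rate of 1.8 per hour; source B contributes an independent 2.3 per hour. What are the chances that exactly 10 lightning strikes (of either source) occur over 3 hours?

0.0994

Independent Poisson processes superpose: combined rate λ = 1.8 + 2.3 = 4.1 per hour.
Over the interval, μ = 4.1 × 3 = 12.3 (3 hours).
P(N = 10) = e^(−12.3) · 12.3^10/10! ≈ 0.0994.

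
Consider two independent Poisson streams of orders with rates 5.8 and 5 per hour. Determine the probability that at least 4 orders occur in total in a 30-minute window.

0.7867

Independent Poisson processes superpose: combined rate λ = 5.8 + 5 = 10.8 per hour.
Over the interval, μ = 10.8 × 0.5 = 5.4 (a 30-minute window = 0.5 hours).
P(N ≥ 4) = 1 − P(N ≤ 3) ≈ 0.7867.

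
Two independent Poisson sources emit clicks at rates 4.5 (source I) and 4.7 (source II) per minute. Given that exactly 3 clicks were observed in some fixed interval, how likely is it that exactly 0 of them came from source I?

0.1333

Given the total, each event is independently from source I with probability p = λ_I/(λ_I+λ_II) = 4.5/9.2 ≈ 0.4891.
So K ~ Binomial(3, 4.5/9.2): P(K = 0) = C(3,0) · (4.5/9.2)^0 · (4.7/9.2)^3 ≈ 0.1333.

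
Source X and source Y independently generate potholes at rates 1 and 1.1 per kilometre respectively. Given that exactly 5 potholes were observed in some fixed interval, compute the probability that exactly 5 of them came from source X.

0.0245

Given the total, each event is independently from source X with probability p = λ_X/(λ_X+λ_Y) = 1/2.1 ≈ 0.4762.
So K ~ Binomial(5, 1/2.1): P(K = 5) = C(5,5) · (1/2.1)^5 · (1.1/2.1)^0 ≈ 0.0245.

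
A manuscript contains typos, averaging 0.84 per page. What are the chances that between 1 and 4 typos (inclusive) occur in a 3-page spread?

Over the interval, μ = 0.84 × 3 = 2.52 (a 3-page spread = 3 pages).
P(1 ≤ N ≤ 4) = Σ_{j=1}^{4} e^(−2.52) · 2.52^j/j! ≈ 0.8080.

0.8080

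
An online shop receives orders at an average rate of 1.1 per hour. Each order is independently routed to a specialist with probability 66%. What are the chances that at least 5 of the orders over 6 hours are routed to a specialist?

0.4404

Thinning: the orders that are routed to a specialist themselves form a Poisson process with rate 0.66 × 1.1 = 0.726 per hour.
Over the interval, μ = 0.726 × 6 = 4.356 (6 hours).
P(N ≥ 5) = 1 − P(N ≤ 4) ≈ 0.4404.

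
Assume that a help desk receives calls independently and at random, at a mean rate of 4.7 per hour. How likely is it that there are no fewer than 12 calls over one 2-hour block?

0.2374

Over the interval, μ = 4.7 × 2 = 9.4 (a 2-hour block = 2 hours).
P(N ≥ 12) = 1 − P(N ≤ 11) = 1 − Σ_{j=0}^{11} e^(−μ) μ^j/j! ≈ 0.2374.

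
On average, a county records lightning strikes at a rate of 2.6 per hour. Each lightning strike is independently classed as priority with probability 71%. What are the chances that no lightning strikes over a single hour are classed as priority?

0.1579

Thinning: the lightning strikes that are classed as priority themselves form a Poisson process with rate 0.71 × 2.6 = 1.846 per hour.
So μ = 1.846.
P(N = 0) = e^(−1.846) · 1.846^0/0! ≈ 0.1579.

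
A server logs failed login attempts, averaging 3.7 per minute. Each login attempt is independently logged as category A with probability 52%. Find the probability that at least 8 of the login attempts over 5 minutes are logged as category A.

0.7436

Thinning: the login attempts that are logged as category A themselves form a Poisson process with rate 0.52 × 3.7 = 1.924 per minute.
Over the interval, μ = 1.924 × 5 = 9.62 (5 minutes).
P(N ≥ 8) = 1 − P(N ≤ 7) ≈ 0.7436.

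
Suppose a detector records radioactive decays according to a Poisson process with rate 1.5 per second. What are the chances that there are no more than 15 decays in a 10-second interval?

0.5681

Over the interval, μ = 1.5 × 10 = 15 (a 10-second interval = 10 seconds).
P(N ≤ 15) = Σ_{j=0}^{15} e^(−μ) μ^j/j! ≈ 0.5681.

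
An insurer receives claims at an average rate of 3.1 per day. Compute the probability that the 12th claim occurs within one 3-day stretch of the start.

0.2270

Over the interval, μ = 3.1 × 3 = 9.3 (a 3-day stretch = 3 days).
The 12th arrival falls in the interval iff at least 12 events occur there: P(S_12 ≤ t) = P(N ≥ 12) = 1 − P(N ≤ 11) ≈ 0.2270.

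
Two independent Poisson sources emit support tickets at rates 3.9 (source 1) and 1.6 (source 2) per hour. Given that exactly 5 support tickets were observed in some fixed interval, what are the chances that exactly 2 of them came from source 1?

Given the total, each event is independently from source 1 with probability p = λ_1/(λ_1+λ_2) = 3.9/5.5 ≈ 0.7091.
So K ~ Binomial(5, 3.9/5.5): P(K = 2) = C(5,2) · (3.9/5.5)^2 · (1.6/5.5)^3 ≈ 0.1238.

0.1238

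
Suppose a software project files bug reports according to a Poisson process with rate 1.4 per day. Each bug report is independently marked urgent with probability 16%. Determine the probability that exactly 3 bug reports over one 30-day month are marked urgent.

Thinning: the bug reports that are marked urgent themselves form a Poisson process with rate 0.16 × 1.4 = 0.224 per day.
Over the interval, μ = 0.224 × 30 = 6.72 (a 30-day month = 30 days).
P(N = 3) = e^(−6.72) · 6.72^3/3! ≈ 0.0610.

0.0610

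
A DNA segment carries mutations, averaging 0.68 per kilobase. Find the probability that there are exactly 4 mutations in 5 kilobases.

Over the interval, μ = 0.68 × 5 = 3.4 (5 kilobases).
P(N = 4) = e^(−μ) μ^4/4! = e^(−3.4) · 3.4^4/24 ≈ 0.1858.

0.1858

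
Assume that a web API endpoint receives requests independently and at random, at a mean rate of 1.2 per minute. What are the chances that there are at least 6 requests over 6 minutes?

0.7241

Over the interval, μ = 1.2 × 6 = 7.2 (6 minutes).
P(N ≥ 6) = 1 − P(N ≤ 5) = 1 − Σ_{j=0}^{5} e^(−μ) μ^j/j! ≈ 0.7241.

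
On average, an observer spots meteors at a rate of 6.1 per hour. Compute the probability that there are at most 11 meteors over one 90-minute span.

0.7882

Over the interval, μ = 6.1 × 1.5 = 9.15 (a 90-minute span = 1.5 hours).
P(N ≤ 11) = Σ_{j=0}^{11} e^(−μ) μ^j/j! ≈ 0.7882.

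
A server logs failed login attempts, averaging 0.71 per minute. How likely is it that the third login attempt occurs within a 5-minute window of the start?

Over the interval, μ = 0.71 × 5 = 3.55 (a 5-minute window = 5 minutes).
The third arrival falls in the interval iff at least 3 events occur there: P(S_3 ≤ t) = P(N ≥ 3) = 1 − P(N ≤ 2) ≈ 0.6883.

0.6883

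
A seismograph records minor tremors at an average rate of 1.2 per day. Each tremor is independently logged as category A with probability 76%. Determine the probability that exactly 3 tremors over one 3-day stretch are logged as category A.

0.2213

Thinning: the tremors that are logged as category A themselves form a Poisson process with rate 0.76 × 1.2 = 0.912 per day.
Over the interval, μ = 0.912 × 3 = 2.736 (a 3-day stretch = 3 days).
P(N = 3) = e^(−2.736) · 2.736^3/3! ≈ 0.2213.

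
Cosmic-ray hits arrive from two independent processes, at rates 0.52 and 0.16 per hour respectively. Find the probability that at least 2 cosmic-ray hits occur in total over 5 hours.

0.8532

Independent Poisson processes superpose: combined rate λ = 0.52 + 0.16 = 0.68 per hour.
Over the interval, μ = 0.68 × 5 = 3.4 (5 hours).
P(N ≥ 2) = 1 − P(N ≤ 1) ≈ 0.8532.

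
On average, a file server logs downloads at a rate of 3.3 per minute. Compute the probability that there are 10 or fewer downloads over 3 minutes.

Over the interval, μ = 3.3 × 3 = 9.9 (3 minutes).
P(N ≤ 10) = Σ_{j=0}^{10} e^(−μ) μ^j/j! ≈ 0.5955.

0.5955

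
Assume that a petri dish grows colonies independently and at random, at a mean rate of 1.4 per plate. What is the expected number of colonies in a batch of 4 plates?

5.6

E[N] = λt = 1.4 × 4 = 5.6 (a batch of 4 plates = 4 plates).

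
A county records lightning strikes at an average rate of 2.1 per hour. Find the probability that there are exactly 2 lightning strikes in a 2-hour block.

0.1323

Over the interval, μ = 2.1 × 2 = 4.2 (a 2-hour block = 2 hours).
P(N = 2) = e^(−μ) μ^2/2! = e^(−4.2) · 4.2^2/2 ≈ 0.1323.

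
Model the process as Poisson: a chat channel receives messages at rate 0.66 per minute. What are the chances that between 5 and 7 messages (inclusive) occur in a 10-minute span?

0.4454

Over the interval, μ = 0.66 × 10 = 6.6 (a 10-minute span = 10 minutes).
P(5 ≤ N ≤ 7) = Σ_{j=5}^{7} e^(−6.6) · 6.6^j/j! ≈ 0.4454.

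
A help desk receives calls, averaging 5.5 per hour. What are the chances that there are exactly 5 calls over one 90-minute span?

Over the interval, μ = 5.5 × 1.5 = 8.25 (a 90-minute span = 1.5 hours).
P(N = 5) = e^(−μ) μ^5/5! = e^(−8.25) · 8.25^5/120 ≈ 0.0832.

0.0832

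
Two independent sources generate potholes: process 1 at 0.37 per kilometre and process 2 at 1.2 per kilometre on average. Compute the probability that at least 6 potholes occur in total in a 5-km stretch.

Independent Poisson processes superpose: combined rate λ = 0.37 + 1.2 = 1.57 per kilometre.
Over the interval, μ = 1.57 × 5 = 7.85 (a 5-km stretch = 5 kilometres).
P(N ≥ 6) = 1 − P(N ≤ 5) ≈ 0.7946.

0.7946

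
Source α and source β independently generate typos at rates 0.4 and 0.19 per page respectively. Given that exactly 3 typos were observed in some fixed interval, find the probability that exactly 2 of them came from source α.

Given the total, each event is independently from source α with probability p = λ_α/(λ_α+λ_β) = 0.4/0.59 ≈ 0.6780.
So K ~ Binomial(3, 0.4/0.59): P(K = 2) = C(3,2) · (0.4/0.59)^2 · (0.19/0.59)^1 ≈ 0.4441.

0.4441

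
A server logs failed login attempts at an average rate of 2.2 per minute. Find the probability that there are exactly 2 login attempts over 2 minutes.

Over the interval, μ = 2.2 × 2 = 4.4 (2 minutes).
P(N = 2) = e^(−μ) μ^2/2! = e^(−4.4) · 4.4^2/2 ≈ 0.1188.

0.1188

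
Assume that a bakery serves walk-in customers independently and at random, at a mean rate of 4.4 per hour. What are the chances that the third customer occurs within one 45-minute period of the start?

Over the interval, μ = 4.4 × 0.75 = 3.3 (a 45-minute period = 0.75 hours).
The third arrival falls in the interval iff at least 3 events occur there: P(S_3 ≤ t) = P(N ≥ 3) = 1 − P(N ≤ 2) ≈ 0.6406.

0.6406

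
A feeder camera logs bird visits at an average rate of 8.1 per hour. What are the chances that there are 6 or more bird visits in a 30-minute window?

0.2227

Over the interval, μ = 8.1 × 0.5 = 4.05 (a 30-minute window = 0.5 hours).
P(N ≥ 6) = 1 − P(N ≤ 5) = 1 − Σ_{j=0}^{5} e^(−μ) μ^j/j! ≈ 0.2227.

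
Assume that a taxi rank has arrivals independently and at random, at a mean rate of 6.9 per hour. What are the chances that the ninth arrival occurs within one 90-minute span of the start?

0.7052

Over the interval, μ = 6.9 × 1.5 = 10.35 (a 90-minute span = 1.5 hours).
The ninth arrival falls in the interval iff at least 9 events occur there: P(S_9 ≤ t) = P(N ≥ 9) = 1 − P(N ≤ 8) ≈ 0.7052.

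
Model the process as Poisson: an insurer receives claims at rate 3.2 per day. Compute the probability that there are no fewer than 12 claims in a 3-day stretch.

Over the interval, μ = 3.2 × 3 = 9.6 (a 3-day stretch = 3 days).
P(N ≥ 12) = 1 − P(N ≤ 11) = 1 − Σ_{j=0}^{11} e^(−μ) μ^j/j! ≈ 0.2588.

0.2588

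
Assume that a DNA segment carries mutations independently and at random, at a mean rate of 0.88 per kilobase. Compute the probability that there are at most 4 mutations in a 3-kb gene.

Over the interval, μ = 0.88 × 3 = 2.64 (a 3-kb gene = 3 kilobases).
P(N ≤ 4) = Σ_{j=0}^{4} e^(−μ) μ^j/j! ≈ 0.8717.

0.8717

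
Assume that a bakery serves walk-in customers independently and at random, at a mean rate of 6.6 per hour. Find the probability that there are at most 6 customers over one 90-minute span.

Over the interval, μ = 6.6 × 1.5 = 9.9 (a 90-minute span = 1.5 hours).
P(N ≤ 6) = Σ_{j=0}^{6} e^(−μ) μ^j/j! ≈ 0.1366.

0.1366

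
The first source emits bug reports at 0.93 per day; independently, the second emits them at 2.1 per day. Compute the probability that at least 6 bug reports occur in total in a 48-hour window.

Independent Poisson processes superpose: combined rate λ = 0.93 + 2.1 = 3.03 per day.
Over the interval, μ = 3.03 × 2 = 6.06 (a 48-hour window = 2 days).
P(N ≥ 6) = 1 − P(N ≤ 5) ≈ 0.5639.

0.5639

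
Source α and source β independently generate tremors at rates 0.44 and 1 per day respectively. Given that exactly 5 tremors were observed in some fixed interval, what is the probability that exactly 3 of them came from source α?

Given the total, each event is independently from source α with probability p = λ_α/(λ_α+λ_β) = 0.44/1.44 ≈ 0.3056.
So K ~ Binomial(5, 0.44/1.44): P(K = 3) = C(5,3) · (0.44/1.44)^3 · (1/1.44)^2 ≈ 0.1376.

0.1376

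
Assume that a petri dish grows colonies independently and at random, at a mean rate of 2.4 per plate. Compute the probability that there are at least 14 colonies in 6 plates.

0.5773

Over the interval, μ = 2.4 × 6 = 14.4 (6 plates).
P(N ≥ 14) = 1 − P(N ≤ 13) = 1 − Σ_{j=0}^{13} e^(−μ) μ^j/j! ≈ 0.5773.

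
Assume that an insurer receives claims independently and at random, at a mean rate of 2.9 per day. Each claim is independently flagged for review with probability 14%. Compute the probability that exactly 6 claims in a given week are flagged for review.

0.0427

Thinning: the claims that are flagged for review themselves form a Poisson process with rate 0.14 × 2.9 = 0.406 per day.
Over the interval, μ = 0.406 × 7 = 2.842 (a week = 7 days).
P(N = 6) = e^(−2.842) · 2.842^6/6! ≈ 0.0427.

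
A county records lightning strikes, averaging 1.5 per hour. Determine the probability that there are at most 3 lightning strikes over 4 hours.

0.1512

Over the interval, μ = 1.5 × 4 = 6 (4 hours).
P(N ≤ 3) = Σ_{j=0}^{3} e^(−μ) μ^j/j! ≈ 0.1512.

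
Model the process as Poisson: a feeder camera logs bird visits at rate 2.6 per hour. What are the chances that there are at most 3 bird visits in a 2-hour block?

0.2381

Over the interval, μ = 2.6 × 2 = 5.2 (a 2-hour block = 2 hours).
P(N ≤ 3) = Σ_{j=0}^{3} e^(−μ) μ^j/j! ≈ 0.2381.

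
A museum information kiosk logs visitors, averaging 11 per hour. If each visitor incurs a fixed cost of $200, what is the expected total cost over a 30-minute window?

E[N] = 11 × 0.5 = 5.5 (a 30-minute window = 0.5 hours); E[cost] = 5.5 × $200 = $1100.

$1100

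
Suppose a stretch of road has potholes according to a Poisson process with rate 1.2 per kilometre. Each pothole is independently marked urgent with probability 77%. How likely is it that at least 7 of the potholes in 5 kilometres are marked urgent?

0.1846

Thinning: the potholes that are marked urgent themselves form a Poisson process with rate 0.77 × 1.2 = 0.924 per kilometre.
Over the interval, μ = 0.924 × 5 = 4.62 (5 kilometres).
P(N ≥ 7) = 1 − P(N ≤ 6) ≈ 0.1846.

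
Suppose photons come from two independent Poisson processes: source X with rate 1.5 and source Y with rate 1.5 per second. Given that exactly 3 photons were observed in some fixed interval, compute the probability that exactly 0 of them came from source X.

Given the total, each event is independently from source X with probability p = λ_X/(λ_X+λ_Y) = 1.5/3 = 0.5000.
So K ~ Binomial(3, 1.5/3): P(K = 0) = C(3,0) · (1.5/3)^0 · (1.5/3)^3 ≈ 0.1250.

0.1250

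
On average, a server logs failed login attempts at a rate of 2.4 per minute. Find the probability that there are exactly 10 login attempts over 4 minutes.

0.1241

Over the interval, μ = 2.4 × 4 = 9.6 (4 minutes).
P(N = 10) = e^(−μ) μ^10/10! = e^(−9.6) · 9.6^10/3628800 ≈ 0.1241.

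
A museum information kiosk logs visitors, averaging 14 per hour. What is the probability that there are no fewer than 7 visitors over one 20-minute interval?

0.1909

Over the interval, μ = 14 × 1/3 ≈ 4.66667 (a 20-minute interval = 1/3 hours).
P(N ≥ 7) = 1 − P(N ≤ 6) = 1 − Σ_{j=0}^{6} e^(−μ) μ^j/j! ≈ 0.1909.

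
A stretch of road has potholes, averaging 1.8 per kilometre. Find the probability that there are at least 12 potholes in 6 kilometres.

0.3969

Over the interval, μ = 1.8 × 6 = 10.8 (6 kilometres).
P(N ≥ 12) = 1 − P(N ≤ 11) = 1 − Σ_{j=0}^{11} e^(−μ) μ^j/j! ≈ 0.3969.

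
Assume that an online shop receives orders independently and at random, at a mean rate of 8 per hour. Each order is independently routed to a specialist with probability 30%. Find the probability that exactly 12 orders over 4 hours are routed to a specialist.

0.0866

Thinning: the orders that are routed to a specialist themselves form a Poisson process with rate 0.3 × 8 = 2.4 per hour.
Over the interval, μ = 2.4 × 4 = 9.6 (4 hours).
P(N = 12) = e^(−9.6) · 9.6^12/12! ≈ 0.0866.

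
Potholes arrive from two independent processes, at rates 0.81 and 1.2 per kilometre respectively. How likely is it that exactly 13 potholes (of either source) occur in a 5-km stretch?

0.0740

Independent Poisson processes superpose: combined rate λ = 0.81 + 1.2 = 2.01 per kilometre.
Over the interval, μ = 2.01 × 5 = 10.05 (a 5-km stretch = 5 kilometres).
P(N = 13) = e^(−10.05) · 10.05^13/13! ≈ 0.0740.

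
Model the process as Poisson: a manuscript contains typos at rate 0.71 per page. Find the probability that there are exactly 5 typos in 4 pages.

Over the interval, μ = 0.71 × 4 = 2.84 (4 pages).
P(N = 5) = e^(−μ) μ^5/5! = e^(−2.84) · 2.84^5/120 ≈ 0.0900.

0.0900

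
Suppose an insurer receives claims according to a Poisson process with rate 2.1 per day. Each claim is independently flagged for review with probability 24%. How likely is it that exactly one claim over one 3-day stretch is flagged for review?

Thinning: the claims that are flagged for review themselves form a Poisson process with rate 0.24 × 2.1 = 0.504 per day.
Over the interval, μ = 0.504 × 3 = 1.512 (a 3-day stretch = 3 days).
P(N = 1) = e^(−1.512) · 1.512^1/1! ≈ 0.3333.

0.3333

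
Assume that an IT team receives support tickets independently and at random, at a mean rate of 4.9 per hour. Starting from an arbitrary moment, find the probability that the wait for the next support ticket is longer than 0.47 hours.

0.1000

The wait for the next event is exponential with rate λ = 4.9 per hour.
P(T > 0.47) = e^(−λt) = e^(−4.9 × 0.47) = e^(−2.303) ≈ 0.1000.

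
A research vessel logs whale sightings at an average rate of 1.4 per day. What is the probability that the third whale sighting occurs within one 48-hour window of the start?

Over the interval, μ = 1.4 × 2 = 2.8 (a 48-hour window = 2 days).
The third arrival falls in the interval iff at least 3 events occur there: P(S_3 ≤ t) = P(N ≥ 3) = 1 − P(N ≤ 2) ≈ 0.5305.

0.5305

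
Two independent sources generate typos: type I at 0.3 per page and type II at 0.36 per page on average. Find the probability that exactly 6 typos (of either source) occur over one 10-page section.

0.1562

Independent Poisson processes superpose: combined rate λ = 0.3 + 0.36 = 0.66 per page.
Over the interval, μ = 0.66 × 10 = 6.6 (a 10-page section = 10 pages).
P(N = 6) = e^(−6.6) · 6.6^6/6! ≈ 0.1562.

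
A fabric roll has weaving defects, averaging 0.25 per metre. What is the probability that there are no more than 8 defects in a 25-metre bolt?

0.8204

Over the interval, μ = 0.25 × 25 = 6.25 (a 25-metre bolt = 25 metres).
P(N ≤ 8) = Σ_{j=0}^{8} e^(−μ) μ^j/j! ≈ 0.8204.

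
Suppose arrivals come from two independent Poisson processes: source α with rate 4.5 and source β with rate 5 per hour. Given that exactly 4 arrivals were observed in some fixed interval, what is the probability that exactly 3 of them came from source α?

Given the total, each event is independently from source α with probability p = λ_α/(λ_α+λ_β) = 4.5/9.5 ≈ 0.4737.
So K ~ Binomial(4, 4.5/9.5): P(K = 3) = C(4,3) · (4.5/9.5)^3 · (5/9.5)^1 ≈ 0.2238.

0.2238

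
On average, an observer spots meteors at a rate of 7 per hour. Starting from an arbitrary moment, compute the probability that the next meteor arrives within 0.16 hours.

0.6737

Inter-arrival times are exponential with rate λ = 7 per hour.
P(T ≤ 0.16) = 1 − e^(−λt) = 1 − e^(−7 × 0.16) = 1 − e^(−1.12) ≈ 0.6737.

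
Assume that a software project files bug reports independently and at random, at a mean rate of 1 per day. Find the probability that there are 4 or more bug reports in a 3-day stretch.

0.3528

Over the interval, μ = 1 × 3 = 3 (a 3-day stretch = 3 days).
P(N ≥ 4) = 1 − P(N ≤ 3) = 1 − Σ_{j=0}^{3} e^(−μ) μ^j/j! ≈ 0.3528.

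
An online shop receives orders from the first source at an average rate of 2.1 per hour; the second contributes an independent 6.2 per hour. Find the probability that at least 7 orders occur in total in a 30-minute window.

0.1269

Independent Poisson processes superpose: combined rate λ = 2.1 + 6.2 = 8.3 per hour.
Over the interval, μ = 8.3 × 0.5 = 4.15 (a 30-minute window = 0.5 hours).
P(N ≥ 7) = 1 − P(N ≤ 6) ≈ 0.1269.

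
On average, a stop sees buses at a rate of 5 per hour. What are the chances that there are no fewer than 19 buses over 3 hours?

Over the interval, μ = 5 × 3 = 15 (3 hours).
P(N ≥ 19) = 1 − P(N ≤ 18) = 1 − Σ_{j=0}^{18} e^(−μ) μ^j/j! ≈ 0.1805.

0.1805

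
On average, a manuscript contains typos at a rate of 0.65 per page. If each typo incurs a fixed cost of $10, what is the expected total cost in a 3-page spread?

E[N] = 0.65 × 3 = 1.95 (a 3-page spread = 3 pages); E[cost] = 1.95 × $10 = $19.5.

$19.5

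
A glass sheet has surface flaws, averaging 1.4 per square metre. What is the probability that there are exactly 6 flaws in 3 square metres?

0.1143

Over the interval, μ = 1.4 × 3 = 4.2 (3 square metres).
P(N = 6) = e^(−μ) μ^6/6! = e^(−4.2) · 4.2^6/720 ≈ 0.1143.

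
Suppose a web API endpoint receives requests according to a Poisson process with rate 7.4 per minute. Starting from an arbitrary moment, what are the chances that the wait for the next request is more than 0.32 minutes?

0.0937

The wait for the next event is exponential with rate λ = 7.4 per minute.
P(T > 0.32) = e^(−λt) = e^(−7.4 × 0.32) = e^(−2.368) ≈ 0.0937.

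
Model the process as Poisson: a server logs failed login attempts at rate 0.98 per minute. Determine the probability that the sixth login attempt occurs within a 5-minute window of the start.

Over the interval, μ = 0.98 × 5 = 4.9 (a 5-minute window = 5 minutes).
The sixth arrival falls in the interval iff at least 6 events occur there: P(S_6 ≤ t) = P(N ≥ 6) = 1 − P(N ≤ 5) ≈ 0.3665.

0.3665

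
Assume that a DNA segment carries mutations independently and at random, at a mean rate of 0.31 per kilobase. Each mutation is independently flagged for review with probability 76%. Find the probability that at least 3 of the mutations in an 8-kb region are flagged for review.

Thinning: the mutations that are flagged for review themselves form a Poisson process with rate 0.76 × 0.31 = 0.2356 per kilobase.
Over the interval, μ = 0.2356 × 8 = 1.8848 (an 8-kb region = 8 kilobases).
P(N ≥ 3) = 1 − P(N ≤ 2) ≈ 0.2922.

0.2922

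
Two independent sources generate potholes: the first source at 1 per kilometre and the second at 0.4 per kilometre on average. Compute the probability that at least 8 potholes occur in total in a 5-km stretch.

0.4013

Independent Poisson processes superpose: combined rate λ = 1 + 0.4 = 1.4 per kilometre.
Over the interval, μ = 1.4 × 5 = 7 (a 5-km stretch = 5 kilometres).
P(N ≥ 8) = 1 − P(N ≤ 7) ≈ 0.4013.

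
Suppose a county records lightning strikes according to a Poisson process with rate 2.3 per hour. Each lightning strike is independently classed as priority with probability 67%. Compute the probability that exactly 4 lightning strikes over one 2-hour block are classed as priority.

Thinning: the lightning strikes that are classed as priority themselves form a Poisson process with rate 0.67 × 2.3 = 1.541 per hour.
Over the interval, μ = 1.541 × 2 = 3.082 (a 2-hour block = 2 hours).
P(N = 4) = e^(−3.082) · 3.082^4/4! ≈ 0.1724.

0.1724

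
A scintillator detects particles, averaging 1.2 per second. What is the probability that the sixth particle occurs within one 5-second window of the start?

0.5543

Over the interval, μ = 1.2 × 5 = 6 (a 5-second window = 5 seconds).
The sixth arrival falls in the interval iff at least 6 events occur there: P(S_6 ≤ t) = P(N ≥ 6) = 1 − P(N ≤ 5) ≈ 0.5543.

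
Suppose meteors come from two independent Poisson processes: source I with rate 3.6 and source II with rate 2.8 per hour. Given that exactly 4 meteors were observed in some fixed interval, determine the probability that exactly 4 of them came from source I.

Given the total, each event is independently from source I with probability p = λ_I/(λ_I+λ_II) = 3.6/6.4 = 0.5625.
So K ~ Binomial(4, 3.6/6.4): P(K = 4) = C(4,4) · (3.6/6.4)^4 · (2.8/6.4)^0 ≈ 0.1001.

0.1001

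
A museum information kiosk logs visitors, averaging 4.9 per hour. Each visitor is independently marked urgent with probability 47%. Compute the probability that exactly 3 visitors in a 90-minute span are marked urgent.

Thinning: the visitors that are marked urgent themselves form a Poisson process with rate 0.47 × 4.9 = 2.303 per hour.
Over the interval, μ = 2.303 × 1.5 = 3.4545 (a 90-minute span = 1.5 hours).
P(N = 3) = e^(−3.4545) · 3.4545^3/3! ≈ 0.2171.

0.2171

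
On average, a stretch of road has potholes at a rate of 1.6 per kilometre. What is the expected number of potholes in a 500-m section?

0.8

E[N] = λt = 1.6 × 0.5 = 0.8 (a 500-m section = 0.5 kilometres).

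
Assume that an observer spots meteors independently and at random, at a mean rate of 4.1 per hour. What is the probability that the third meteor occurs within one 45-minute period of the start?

0.5934

Over the interval, μ = 4.1 × 0.75 = 3.075 (a 45-minute period = 0.75 hours).
The third arrival falls in the interval iff at least 3 events occur there: P(S_3 ≤ t) = P(N ≥ 3) = 1 − P(N ≤ 2) ≈ 0.5934.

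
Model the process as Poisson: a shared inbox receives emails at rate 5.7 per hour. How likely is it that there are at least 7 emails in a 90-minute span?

0.7491

Over the interval, μ = 5.7 × 1.5 = 8.55 (a 90-minute span = 1.5 hours).
P(N ≥ 7) = 1 − P(N ≤ 6) = 1 − Σ_{j=0}^{6} e^(−μ) μ^j/j! ≈ 0.7491.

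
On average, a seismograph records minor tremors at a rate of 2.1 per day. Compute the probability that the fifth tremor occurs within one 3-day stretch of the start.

Over the interval, μ = 2.1 × 3 = 6.3 (a 3-day stretch = 3 days).
The fifth arrival falls in the interval iff at least 5 events occur there: P(S_5 ≤ t) = P(N ≥ 5) = 1 − P(N ≤ 4) ≈ 0.7531.

0.7531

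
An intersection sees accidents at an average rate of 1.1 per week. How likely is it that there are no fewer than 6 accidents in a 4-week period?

Over the interval, μ = 1.1 × 4 = 4.4 (a 4-week period = 4 weeks).
P(N ≥ 6) = 1 − P(N ≤ 5) = 1 − Σ_{j=0}^{5} e^(−μ) μ^j/j! ≈ 0.2801.

0.2801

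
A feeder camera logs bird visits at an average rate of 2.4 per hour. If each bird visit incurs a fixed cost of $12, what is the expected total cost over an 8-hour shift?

E[N] = 2.4 × 8 = 19.2 (an 8-hour shift = 8 hours); E[cost] = 19.2 × $12 = $230.4.

$230.4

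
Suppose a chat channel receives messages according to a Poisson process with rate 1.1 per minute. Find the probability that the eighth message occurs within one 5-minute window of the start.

0.1905

Over the interval, μ = 1.1 × 5 = 5.5 (a 5-minute window = 5 minutes).
The eighth arrival falls in the interval iff at least 8 events occur there: P(S_8 ≤ t) = P(N ≥ 8) = 1 − P(N ≤ 7) ≈ 0.1905.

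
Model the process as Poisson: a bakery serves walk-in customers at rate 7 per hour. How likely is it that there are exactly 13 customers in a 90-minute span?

0.0834

Over the interval, μ = 7 × 1.5 = 10.5 (a 90-minute span = 1.5 hours).
P(N = 13) = e^(−μ) μ^13/13! = e^(−10.5) · 10.5^13/6227020800 ≈ 0.0834.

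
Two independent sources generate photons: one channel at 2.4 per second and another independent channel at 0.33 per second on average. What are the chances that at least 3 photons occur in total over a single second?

0.5137

Independent Poisson processes superpose: combined rate λ = 2.4 + 0.33 = 2.73 per second.
So μ = 2.73.
P(N ≥ 3) = 1 − P(N ≤ 2) ≈ 0.5137.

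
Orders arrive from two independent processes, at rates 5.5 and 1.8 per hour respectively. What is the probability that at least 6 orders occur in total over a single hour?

0.7360

Independent Poisson processes superpose: combined rate λ = 5.5 + 1.8 = 7.3 per hour.
So μ = 7.3.
P(N ≥ 6) = 1 − P(N ≤ 5) ≈ 0.7360.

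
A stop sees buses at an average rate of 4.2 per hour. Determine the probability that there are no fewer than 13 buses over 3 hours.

0.4923

Over the interval, μ = 4.2 × 3 = 12.6 (3 hours).
P(N ≥ 13) = 1 − P(N ≤ 12) = 1 − Σ_{j=0}^{12} e^(−μ) μ^j/j! ≈ 0.4923.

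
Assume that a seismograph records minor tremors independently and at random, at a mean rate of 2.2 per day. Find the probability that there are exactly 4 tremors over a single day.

With mean μ = 2.2 per day,
P(N = 4) = e^(−μ) μ^4/4! = e^(−2.2) · 2.2^4/24 ≈ 0.1082.

0.1082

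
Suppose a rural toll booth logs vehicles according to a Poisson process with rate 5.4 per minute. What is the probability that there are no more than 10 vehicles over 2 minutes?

Over the interval, μ = 5.4 × 2 = 10.8 (2 minutes).
P(N ≤ 10) = Σ_{j=0}^{10} e^(−μ) μ^j/j! ≈ 0.4840.

0.4840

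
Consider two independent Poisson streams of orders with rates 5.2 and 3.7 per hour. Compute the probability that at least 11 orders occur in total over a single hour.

Independent Poisson processes superpose: combined rate λ = 5.2 + 3.7 = 8.9 per hour.
So μ = 8.9.
P(N ≥ 11) = 1 − P(N ≤ 10) ≈ 0.2822.

0.2822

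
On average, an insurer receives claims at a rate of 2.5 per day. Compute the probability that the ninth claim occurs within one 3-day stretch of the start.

Over the interval, μ = 2.5 × 3 = 7.5 (a 3-day stretch = 3 days).
The ninth arrival falls in the interval iff at least 9 events occur there: P(S_9 ≤ t) = P(N ≥ 9) = 1 − P(N ≤ 8) ≈ 0.3380.

0.3380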